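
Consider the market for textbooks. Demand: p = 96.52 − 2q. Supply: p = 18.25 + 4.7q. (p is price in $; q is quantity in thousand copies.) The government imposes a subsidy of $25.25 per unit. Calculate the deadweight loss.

Competitive equilibrium: 96.52 − 2q = 18.25 + 4.7q → q* = 11.6821, p* = 73.1558.
The subsidy lowers effective supply by 25.25: p = 4.7q − 7.
New quantity: 96.52 − 2q = 4.7q − 7 → q' = 15.4507.
Overproduction Δq = 15.4507 − 11.6821 = 3.7686; wedge = subsidy = 25.25.
Deadweight loss = ½ × 3.7686 × 25.25 = $47.58 thousand.

$47.58 thousand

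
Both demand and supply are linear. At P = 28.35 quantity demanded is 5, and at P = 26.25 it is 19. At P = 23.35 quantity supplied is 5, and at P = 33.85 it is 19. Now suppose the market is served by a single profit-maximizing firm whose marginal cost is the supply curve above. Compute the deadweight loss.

Demand slope = (26.25 − 28.35)/(19 − 5) = −0.15, so P = 29.1 − 0.15Q.
Supply slope = (33.85 − 23.35)/(19 − 5) = 0.75, so P = 19.6 + 0.75Q.
Competitive equilibrium: 29.1 − 0.15Q = 19.6 + 0.75Q → Q* = 10.5556, P* = 27.5167.
Marginal revenue: MR = 29.1 − 0.3Q. Set MR = MC: 29.1 − 0.3Q = 19.6 + 0.75Q → Q_m = 9.0476.
Price P_m = 29.1 − 0.15·9.0476 = 27.7429; MC(Q_m) = 19.6 + 0.75·9.0476 = 26.3857.
Competitive Q* = 10.5556, so ΔQ = 1.508; wedge = 27.7429 − 26.3857 = 1.3572.
Deadweight loss = ½ × 1.508 × 1.3572 = 1.02.

1.02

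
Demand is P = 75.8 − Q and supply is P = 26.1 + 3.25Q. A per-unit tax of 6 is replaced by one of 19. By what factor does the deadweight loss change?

10.028

Competitive equilibrium: 75.8 − Q = 26.1 + 3.25Q → Q* = 11.6941, P* = 64.1059.
For a per-unit tax t: ΔQ = t/4.25, so DWL = ½·t·(t/4.25) = t²/8.5.
At t = 6: DWL = 4.235. At t = 19: DWL = 42.471.
Ratio = (19/6)² = 10.028.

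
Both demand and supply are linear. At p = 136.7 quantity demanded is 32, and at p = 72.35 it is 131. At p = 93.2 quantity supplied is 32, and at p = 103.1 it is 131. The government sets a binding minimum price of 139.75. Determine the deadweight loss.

Demand slope = (72.35 − 136.7)/(131 − 32) = −0.65, so p = 157.5 − 0.65q.
Supply slope = (103.1 − 93.2)/(131 − 32) = 0.1, so p = 90 + 0.1q.
Competitive equilibrium: 157.5 − 0.65q = 90 + 0.1q → q* = 90, p* = 99.
At the floor p = 139.75, quantity demanded = (157.5 − 139.75)/0.65 = 27.3077.
Sellers' marginal cost at q' = 27.3077: 90 + 0.1·27.3077 = 92.7308.
Δq = 90 − 27.3077 = 62.6923; wedge = 139.75 − 92.7308 = 47.0192.
The triangle = ½ × 62.6923 × 47.0192 = 1473.87.

1473.87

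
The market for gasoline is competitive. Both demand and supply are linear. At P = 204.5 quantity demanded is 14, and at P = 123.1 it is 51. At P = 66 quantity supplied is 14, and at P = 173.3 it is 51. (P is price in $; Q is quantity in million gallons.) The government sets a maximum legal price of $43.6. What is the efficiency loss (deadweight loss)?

Demand slope = (123.1 − 204.5)/(51 − 14) = −2.2, so P = 235.3 − 2.2Q.
Supply slope = (173.3 − 66)/(51 − 14) = 2.9, so P = 25.4 + 2.9Q.
Competitive equilibrium: 235.3 − 2.2Q = 25.4 + 2.9Q → Q* = 41.1569, P* = 144.7549.
At the ceiling P = 43.6, quantity supplied = (43.6 − 25.4)/2.9 = 6.2759.
Willingness to pay at Q' = 6.2759: 235.3 − 2.2·6.2759 = 221.493.
ΔQ = 41.1569 − 6.2759 = 34.881; wedge = 221.493 − 43.6 = 177.893.
DWL = ½ × 34.881 × 177.893 = $3102.54 million.

$3102.54 million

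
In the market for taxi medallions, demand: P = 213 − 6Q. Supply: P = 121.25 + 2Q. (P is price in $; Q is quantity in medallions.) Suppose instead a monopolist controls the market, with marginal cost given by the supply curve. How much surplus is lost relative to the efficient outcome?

$96.64

Competitive equilibrium: 213 − 6Q = 121.25 + 2Q → Q* = 11.4688, P* = 144.1875.
Marginal revenue: MR = 213 − 12Q. Set MR = MC: 213 − 12Q = 121.25 + 2Q → Q_m = 6.5536.
Price P_m = 213 − 6·6.5536 = 173.6784; MC(Q_m) = 121.25 + 2·6.5536 = 134.3572.
Competitive Q* = 11.4688, so ΔQ = 4.9152; wedge = 173.6784 − 134.3572 = 39.3212.
Deadweight loss = ½ × 4.9152 × 39.3212 = $96.64.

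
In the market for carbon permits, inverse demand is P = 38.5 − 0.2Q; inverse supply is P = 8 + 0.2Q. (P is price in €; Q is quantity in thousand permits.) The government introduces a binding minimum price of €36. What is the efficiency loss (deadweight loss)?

€812.81 thousand

Competitive equilibrium: 38.5 − 0.2Q = 8 + 0.2Q → Q* = 76.25, P* = 23.25.
At the floor P = 36, quantity demanded = (38.5 − 36)/0.2 = 12.5.
Sellers' marginal cost at Q' = 12.5: 8 + 0.2·12.5 = 10.5.
ΔQ = 76.25 − 12.5 = 63.75; wedge = 36 − 10.5 = 25.5.
DWL = ½ × 63.75 × 25.5 = €812.81 thousand.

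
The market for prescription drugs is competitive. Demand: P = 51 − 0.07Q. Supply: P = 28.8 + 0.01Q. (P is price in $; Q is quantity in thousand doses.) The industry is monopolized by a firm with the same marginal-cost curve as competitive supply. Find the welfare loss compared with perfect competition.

Competitive equilibrium: 51 − 0.07Q = 28.8 + 0.01Q → Q* = 277.5, P* = 31.575.
Marginal revenue: MR = 51 − 0.14Q. Set MR = MC: 51 − 0.14Q = 28.8 + 0.01Q → Q_m = 148.
Price P_m = 51 − 0.07·148 = 40.64; MC(Q_m) = 28.8 + 0.01·148 = 30.28.
Competitive Q* = 277.5, so ΔQ = 129.5; wedge = 40.64 − 30.28 = 10.36.
DWL = ½ × 129.5 × 10.36 = $670.81 thousand.

$670.81 thousand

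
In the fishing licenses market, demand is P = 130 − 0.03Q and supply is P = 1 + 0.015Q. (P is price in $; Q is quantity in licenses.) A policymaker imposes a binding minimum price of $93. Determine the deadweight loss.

Competitive equilibrium: 130 − 0.03Q = 1 + 0.015Q → Q* = 2866.6667, P* = 44.
At the floor P = 93, quantity demanded = (130 − 93)/0.03 = 1233.3333.
Sellers' marginal cost at Q' = 1233.3333: 1 + 0.015·1233.3333 = 19.5.
ΔQ = 2866.6667 − 1233.3333 = 1633.3334; wedge = 93 − 19.5 = 73.5.
The triangle = ½ × 1633.3334 × 73.5 = $60025.

$60025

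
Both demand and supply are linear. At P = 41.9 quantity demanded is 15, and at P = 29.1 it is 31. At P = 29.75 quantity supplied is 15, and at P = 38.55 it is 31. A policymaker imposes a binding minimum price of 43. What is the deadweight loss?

Demand slope = (29.1 − 41.9)/(31 − 15) = −0.8, so P = 53.9 − 0.8Q.
Supply slope = (38.55 − 29.75)/(31 − 15) = 0.55, so P = 21.5 + 0.55Q.
Competitive equilibrium: 53.9 − 0.8Q = 21.5 + 0.55Q → Q* = 24, P* = 34.7.
At the floor P = 43, quantity demanded = (53.9 − 43)/0.8 = 13.625.
Sellers' marginal cost at Q' = 13.625: 21.5 + 0.55·13.625 = 28.9938.
ΔQ = 24 − 13.625 = 10.375; wedge = 43 − 28.9938 = 14.0062.
Welfare loss = ½ × 10.375 × 14.0062 = 72.66.

72.66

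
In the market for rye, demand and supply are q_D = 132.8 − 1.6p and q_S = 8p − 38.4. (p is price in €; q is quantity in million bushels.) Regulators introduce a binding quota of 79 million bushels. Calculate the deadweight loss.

€239.40 million

In inverse form: demand p = 83 − 0.625q, supply p = 4.8 + 0.125q.
Competitive equilibrium: 83 − 0.625q = 4.8 + 0.125q → q* = 104.2667, p* = 17.8333.
At q = 79: demand price = 83 − 0.625·79 = 33.625; supply price = 4.8 + 0.125·79 = 14.675.
Δq = 104.2667 − 79 = 25.2667; wedge = 33.625 − 14.675 = 18.95.
The triangle = ½ × 25.2667 × 18.95 = €239.40 million.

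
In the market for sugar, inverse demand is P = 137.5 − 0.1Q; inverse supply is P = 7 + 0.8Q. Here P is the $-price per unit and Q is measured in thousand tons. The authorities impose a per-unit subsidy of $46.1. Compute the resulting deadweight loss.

$1180.67 thousand

Competitive equilibrium: 137.5 − 0.1Q = 7 + 0.8Q → Q* = 145, P* = 123.
The subsidy lowers effective supply by 46.1: P = 0.8Q − 39.1.
New quantity: 137.5 − 0.1Q = 0.8Q − 39.1 → Q' = 196.2222.
Overproduction ΔQ = 196.2222 − 145 = 51.2222; wedge = subsidy = 46.1.
Welfare loss = ½ × 51.2222 × 46.1 = $1180.67 thousand.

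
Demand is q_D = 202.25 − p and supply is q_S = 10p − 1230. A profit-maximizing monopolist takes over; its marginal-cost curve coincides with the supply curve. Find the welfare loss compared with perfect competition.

647.35

In inverse form: demand p = 202.25 − q, supply p = 123 + 0.1q.
Competitive equilibrium: 202.25 − q = 123 + 0.1q → q* = 72.0455, p* = 130.2045.
Marginal revenue: MR = 202.25 − 2q. Set MR = MC: 202.25 − 2q = 123 + 0.1q → q_m = 37.7381.
Price p_m = 202.25 − 1·37.7381 = 164.5119; MC(q_m) = 123 + 0.1·37.7381 = 126.7738.
Competitive q* = 72.0455, so Δq = 34.3074; wedge = 164.5119 − 126.7738 = 37.7381.
The triangle = ½ × 34.3074 × 37.7381 = 647.35.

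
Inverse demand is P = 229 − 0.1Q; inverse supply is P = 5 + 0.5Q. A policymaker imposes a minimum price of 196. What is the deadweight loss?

Competitive equilibrium: 229 − 0.1Q = 5 + 0.5Q → Q* = 373.3333, P* = 191.6667.
At the floor P = 196, quantity demanded = (229 − 196)/0.1 = 330.
Sellers' marginal cost at Q' = 330: 5 + 0.5·330 = 170.
ΔQ = 373.3333 − 330 = 43.3333; wedge = 196 − 170 = 26.
The triangle = ½ × 43.3333 × 26 = 563.33.

563.33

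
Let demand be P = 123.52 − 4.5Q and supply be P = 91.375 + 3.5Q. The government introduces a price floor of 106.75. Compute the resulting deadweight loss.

Competitive equilibrium: 123.52 − 4.5Q = 91.375 + 3.5Q → Q* = 4.0181, P* = 105.4384.
At the floor P = 106.75, quantity demanded = (123.52 − 106.75)/4.5 = 3.7267.
Sellers' marginal cost at Q' = 3.7267: 91.375 + 3.5·3.7267 = 104.4185.
ΔQ = 4.0181 − 3.7267 = 0.2914; wedge = 106.75 − 104.4185 = 2.3315.
DWL = ½ × 0.2914 × 2.3315 = 0.34.

0.34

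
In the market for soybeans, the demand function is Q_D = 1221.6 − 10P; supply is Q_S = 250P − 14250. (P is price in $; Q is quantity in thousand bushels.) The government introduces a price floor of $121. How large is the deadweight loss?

In inverse form: demand P = 122.16 − 0.1Q, supply P = 57 + 0.004Q.
Competitive equilibrium: 122.16 − 0.1Q = 57 + 0.004Q → Q* = 626.53846, P* = 59.50615.
At the floor P = 121, quantity demanded = (122.16 − 121)/0.1 = 11.6.
Sellers' marginal cost at Q' = 11.6: 57 + 0.004·11.6 = 57.0464.
ΔQ = 626.53846 − 11.6 = 614.93846; wedge = 121 − 57.0464 = 63.9536.
Welfare loss = ½ × 614.93846 × 63.9536 = $19663.76 thousand.

$19663.76 thousand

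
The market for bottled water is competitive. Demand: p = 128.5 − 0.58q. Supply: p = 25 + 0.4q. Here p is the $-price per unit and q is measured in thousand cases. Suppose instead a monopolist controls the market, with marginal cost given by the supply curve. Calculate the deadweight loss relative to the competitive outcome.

$755.49 thousand

Competitive equilibrium: 128.5 − 0.58q = 25 + 0.4q → q* = 105.6122, p* = 67.2449.
Marginal revenue: MR = 128.5 − 1.16q. Set MR = MC: 128.5 − 1.16q = 25 + 0.4q → q_m = 66.3462.
Price p_m = 128.5 − 0.58·66.3462 = 90.0192; MC(q_m) = 25 + 0.4·66.3462 = 51.5385.
Competitive q* = 105.6122, so Δq = 39.266; wedge = 90.0192 − 51.5385 = 38.4807.
Welfare loss = ½ × 39.266 × 38.4807 = $755.49 thousand.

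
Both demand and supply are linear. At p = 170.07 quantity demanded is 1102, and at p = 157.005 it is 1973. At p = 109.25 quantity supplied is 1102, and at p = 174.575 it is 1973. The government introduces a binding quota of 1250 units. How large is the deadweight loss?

Demand slope = (157.005 − 170.07)/(1973 − 1102) = −0.015, so p = 186.6 − 0.015q.
Supply slope = (174.575 − 109.25)/(1973 − 1102) = 0.075, so p = 26.6 + 0.075q.
Competitive equilibrium: 186.6 − 0.015q = 26.6 + 0.075q → q* = 1777.7778, p* = 159.9333.
At q = 1250: demand price = 186.6 − 0.015·1250 = 167.85; supply price = 26.6 + 0.075·1250 = 120.35.
Δq = 1777.7778 − 1250 = 527.7778; wedge = 167.85 − 120.35 = 47.5.
Welfare loss = ½ × 527.7778 × 47.5 = 12534.72.

12534.72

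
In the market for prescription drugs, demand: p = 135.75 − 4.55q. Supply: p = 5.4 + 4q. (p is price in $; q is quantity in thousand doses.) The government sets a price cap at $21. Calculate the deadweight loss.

Competitive equilibrium: 135.75 − 4.55q = 5.4 + 4q → q* = 15.2456, p* = 66.3825.
At the ceiling p = 21, quantity supplied = (21 − 5.4)/4 = 3.9.
Willingness to pay at q' = 3.9: 135.75 − 4.55·3.9 = 118.005.
Δq = 15.2456 − 3.9 = 11.3456; wedge = 118.005 − 21 = 97.005.
The triangle = ½ × 11.3456 × 97.005 = $550.29 thousand.

$550.29 thousand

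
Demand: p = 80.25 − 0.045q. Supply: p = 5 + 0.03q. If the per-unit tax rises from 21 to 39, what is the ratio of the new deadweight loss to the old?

Competitive equilibrium: 80.25 − 0.045q = 5 + 0.03q → q* = 1003.3333, p* = 35.1.
For a per-unit tax t: Δq = t/0.075, so DWL = ½·t·(t/0.075) = t²/0.15.
At t = 21: DWL = 2940. At t = 39: DWL = 10140.
Ratio = (39/21)² = 3.449.

3.449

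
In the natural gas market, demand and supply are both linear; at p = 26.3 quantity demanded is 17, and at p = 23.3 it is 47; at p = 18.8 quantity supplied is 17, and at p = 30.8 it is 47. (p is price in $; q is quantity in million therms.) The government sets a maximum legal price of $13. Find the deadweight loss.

$217.56 million

Demand slope = (23.3 − 26.3)/(47 − 17) = −0.1, so p = 28 − 0.1q.
Supply slope = (30.8 − 18.8)/(47 − 17) = 0.4, so p = 12 + 0.4q.
Competitive equilibrium: 28 − 0.1q = 12 + 0.4q → q* = 32, p* = 24.8.
At the ceiling p = 13, quantity supplied = (13 − 12)/0.4 = 2.5.
Willingness to pay at q' = 2.5: 28 − 0.1·2.5 = 27.75.
Δq = 32 − 2.5 = 29.5; wedge = 27.75 − 13 = 14.75.
Welfare loss = ½ × 29.5 × 14.75 = $217.56 million.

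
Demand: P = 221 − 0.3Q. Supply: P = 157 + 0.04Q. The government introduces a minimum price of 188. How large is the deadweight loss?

1040.53

Competitive equilibrium: 221 − 0.3Q = 157 + 0.04Q → Q* = 188.2353, P* = 164.5294.
At the floor P = 188, quantity demanded = (221 − 188)/0.3 = 110.
Sellers' marginal cost at Q' = 110: 157 + 0.04·110 = 161.4.
ΔQ = 188.2353 − 110 = 78.2353; wedge = 188 − 161.4 = 26.6.
The triangle = ½ × 78.2353 × 26.6 = 1040.53.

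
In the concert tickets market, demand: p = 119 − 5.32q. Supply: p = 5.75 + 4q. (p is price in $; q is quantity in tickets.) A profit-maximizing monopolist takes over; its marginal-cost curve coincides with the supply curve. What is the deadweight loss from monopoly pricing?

$90.86

Competitive equilibrium: 119 − 5.32q = 5.75 + 4q → q* = 12.1513, p* = 54.3552.
Marginal revenue: MR = 119 − 10.64q. Set MR = MC: 119 − 10.64q = 5.75 + 4q → q_m = 7.7357.
Price p_m = 119 − 5.32·7.7357 = 77.8461; MC(q_m) = 5.75 + 4·7.7357 = 36.6928.
Competitive q* = 12.1513, so Δq = 4.4156; wedge = 77.8461 − 36.6928 = 41.1533.
DWL = ½ × 4.4156 × 41.1533 = $90.86.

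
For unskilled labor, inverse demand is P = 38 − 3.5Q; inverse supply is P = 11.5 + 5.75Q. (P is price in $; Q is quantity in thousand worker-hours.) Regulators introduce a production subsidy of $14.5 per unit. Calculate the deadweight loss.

$11.36 thousand

Competitive equilibrium: 38 − 3.5Q = 11.5 + 5.75Q → Q* = 2.8649, P* = 27.973.
The subsidy lowers effective supply by 14.5: P = 5.75Q − 3.
New quantity: 38 − 3.5Q = 5.75Q − 3 → Q' = 4.4324.
Overproduction ΔQ = 4.4324 − 2.8649 = 1.5675; wedge = subsidy = 14.5.
The triangle = ½ × 1.5675 × 14.5 = $11.36 thousand.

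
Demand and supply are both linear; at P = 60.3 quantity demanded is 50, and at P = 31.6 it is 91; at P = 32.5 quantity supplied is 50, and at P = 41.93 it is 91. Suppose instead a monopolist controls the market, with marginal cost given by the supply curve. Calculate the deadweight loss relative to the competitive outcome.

Demand slope = (31.6 − 60.3)/(91 − 50) = −0.7, so P = 95.3 − 0.7Q.
Supply slope = (41.93 − 32.5)/(91 − 50) = 0.23, so P = 21 + 0.23Q.
Competitive equilibrium: 95.3 − 0.7Q = 21 + 0.23Q → Q* = 79.8925, P* = 39.3753.
Marginal revenue: MR = 95.3 − 1.4Q. Set MR = MC: 95.3 − 1.4Q = 21 + 0.23Q → Q_m = 45.5828.
Price P_m = 95.3 − 0.7·45.5828 = 63.392; MC(Q_m) = 21 + 0.23·45.5828 = 31.484.
Competitive Q* = 79.8925, so ΔQ = 34.3097; wedge = 63.392 − 31.484 = 31.908.
Deadweight loss = ½ × 34.3097 × 31.908 = 547.38.

547.38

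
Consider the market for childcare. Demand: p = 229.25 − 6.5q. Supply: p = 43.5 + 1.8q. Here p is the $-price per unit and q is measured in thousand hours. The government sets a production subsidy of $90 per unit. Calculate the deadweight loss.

$487.95 thousand

Competitive equilibrium: 229.25 − 6.5q = 43.5 + 1.8q → q* = 22.3795, p* = 83.7831.
The subsidy lowers effective supply by 90: p = 1.8q − 46.5.
New quantity: 229.25 − 6.5q = 1.8q − 46.5 → q' = 33.2229.
Overproduction Δq = 33.2229 − 22.3795 = 10.8434; wedge = subsidy = 90.
Deadweight loss = ½ × 10.8434 × 90 = $487.95 thousand.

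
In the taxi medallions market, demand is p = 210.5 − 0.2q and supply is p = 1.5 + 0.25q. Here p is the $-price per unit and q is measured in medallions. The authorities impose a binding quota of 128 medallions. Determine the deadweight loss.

Competitive equilibrium: 210.5 − 0.2q = 1.5 + 0.25q → q* = 464.4444, p* = 117.6111.
At q = 128: demand price = 210.5 − 0.2·128 = 184.9; supply price = 1.5 + 0.25·128 = 33.5.
Δq = 464.4444 − 128 = 336.4444; wedge = 184.9 − 33.5 = 151.4.
Welfare loss = ½ × 336.4444 × 151.4 = $25468.84.

$25468.84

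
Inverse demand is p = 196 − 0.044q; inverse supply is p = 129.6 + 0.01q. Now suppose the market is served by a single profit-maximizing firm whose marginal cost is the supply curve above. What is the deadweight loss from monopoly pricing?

Competitive equilibrium: 196 − 0.044q = 129.6 + 0.01q → q* = 1229.62963, p* = 141.8963.
Marginal revenue: MR = 196 − 0.088q. Set MR = MC: 196 − 0.088q = 129.6 + 0.01q → q_m = 677.55102.
Price p_m = 196 − 0.044·677.55102 = 166.18776; MC(q_m) = 129.6 + 0.01·677.55102 = 136.37551.
Competitive q* = 1229.62963, so Δq = 552.07861; wedge = 166.18776 − 136.37551 = 29.81225.
DWL = ½ × 552.07861 × 29.81225 = 8229.35.

8229.35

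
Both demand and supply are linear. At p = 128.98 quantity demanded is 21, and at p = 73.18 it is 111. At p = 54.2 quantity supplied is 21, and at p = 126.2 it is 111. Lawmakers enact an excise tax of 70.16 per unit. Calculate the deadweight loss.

Demand slope = (73.18 − 128.98)/(111 − 21) = −0.62, so p = 142 − 0.62q.
Supply slope = (126.2 − 54.2)/(111 − 21) = 0.8, so p = 37.4 + 0.8q.
Competitive equilibrium: 142 − 0.62q = 37.4 + 0.8q → q* = 73.662, p* = 96.3296.
With the tax, the buyer price exceeds the seller price by 70.16: (142 − 0.62q) − (37.4 + 0.8q) = 70.16 → q' = 24.2535.
Δq = 73.662 − 24.2535 = 49.4085; the wedge equals the tax, 70.16.
The triangle = ½ × 49.4085 × 70.16 = 1733.25.

1733.25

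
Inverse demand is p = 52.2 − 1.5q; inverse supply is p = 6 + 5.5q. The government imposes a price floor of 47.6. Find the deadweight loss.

Competitive equilibrium: 52.2 − 1.5q = 6 + 5.5q → q* = 6.6, p* = 42.3.
At the floor p = 47.6, quantity demanded = (52.2 − 47.6)/1.5 = 3.06667.
Sellers' marginal cost at q' = 3.06667: 6 + 5.5·3.06667 = 22.86669.
Δq = 6.6 − 3.06667 = 3.53333; wedge = 47.6 − 22.86669 = 24.73331.
Deadweight loss = ½ × 3.53333 × 24.73331 = 43.70.

43.70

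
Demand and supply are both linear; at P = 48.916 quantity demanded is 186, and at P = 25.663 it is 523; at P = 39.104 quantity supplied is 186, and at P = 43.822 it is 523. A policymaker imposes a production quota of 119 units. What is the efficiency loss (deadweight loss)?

1423.67

Demand slope = (25.663 − 48.916)/(523 − 186) = −0.069, so P = 61.75 − 0.069Q.
Supply slope = (43.822 − 39.104)/(523 − 186) = 0.014, so P = 36.5 + 0.014Q.
Competitive equilibrium: 61.75 − 0.069Q = 36.5 + 0.014Q → Q* = 304.2169, P* = 40.759.
At Q = 119: demand price = 61.75 − 0.069·119 = 53.539; supply price = 36.5 + 0.014·119 = 38.166.
ΔQ = 304.2169 − 119 = 185.2169; wedge = 53.539 − 38.166 = 15.373.
Deadweight loss = ½ × 185.2169 × 15.373 = 1423.67.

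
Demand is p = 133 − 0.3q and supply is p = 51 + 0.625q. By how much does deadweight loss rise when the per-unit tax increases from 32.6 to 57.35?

1203.39

Competitive equilibrium: 133 − 0.3q = 51 + 0.625q → q* = 88.6486, p* = 106.4054.
For a per-unit tax t: Δq = t/0.925, so DWL = ½·t·(t/0.925) = t²/1.85.
At t = 32.6: DWL = 574.465. At t = 57.35: DWL = 1777.85.
Increase = 1777.85 − 574.465 = 1203.39.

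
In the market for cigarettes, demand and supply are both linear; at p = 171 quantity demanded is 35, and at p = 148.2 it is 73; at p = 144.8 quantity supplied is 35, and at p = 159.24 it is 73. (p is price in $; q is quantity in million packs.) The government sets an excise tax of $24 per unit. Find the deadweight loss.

Demand slope = (148.2 − 171)/(73 − 35) = −0.6, so p = 192 − 0.6q.
Supply slope = (159.24 − 144.8)/(73 − 35) = 0.38, so p = 131.5 + 0.38q.
Competitive equilibrium: 192 − 0.6q = 131.5 + 0.38q → q* = 61.7347, p* = 154.9592.
With the tax, the buyer price exceeds the seller price by 24: (192 − 0.6q) − (131.5 + 0.38q) = 24 → q' = 37.2449.
Δq = 61.7347 − 37.2449 = 24.4898; the wedge equals the tax, 24.
Deadweight loss = ½ × 24.4898 × 24 = $293.88 million.

$293.88 million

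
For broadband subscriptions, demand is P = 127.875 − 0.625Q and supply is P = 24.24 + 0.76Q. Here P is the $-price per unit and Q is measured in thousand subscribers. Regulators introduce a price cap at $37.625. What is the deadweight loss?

$2266.93 thousand

Competitive equilibrium: 127.875 − 0.625Q = 24.24 + 0.76Q → Q* = 74.8267, P* = 81.1083.
At the ceiling P = 37.625, quantity supplied = (37.625 − 24.24)/0.76 = 17.6118.
Willingness to pay at Q' = 17.6118: 127.875 − 0.625·17.6118 = 116.8676.
ΔQ = 74.8267 − 17.6118 = 57.2149; wedge = 116.8676 − 37.625 = 79.2426.
Welfare loss = ½ × 57.2149 × 79.2426 = $2266.93 thousand.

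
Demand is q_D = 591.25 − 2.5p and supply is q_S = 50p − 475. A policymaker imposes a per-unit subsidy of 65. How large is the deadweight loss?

In inverse form: demand p = 236.5 − 0.4q, supply p = 9.5 + 0.02q.
Competitive equilibrium: 236.5 − 0.4q = 9.5 + 0.02q → q* = 540.4762, p* = 20.3095.
The subsidy lowers effective supply by 65: p = 0.02q − 55.5.
New quantity: 236.5 − 0.4q = 0.02q − 55.5 → q' = 695.2381.
Overproduction Δq = 695.2381 − 540.4762 = 154.7619; wedge = subsidy = 65.
Welfare loss = ½ × 154.7619 × 65 = 5029.76.

5029.76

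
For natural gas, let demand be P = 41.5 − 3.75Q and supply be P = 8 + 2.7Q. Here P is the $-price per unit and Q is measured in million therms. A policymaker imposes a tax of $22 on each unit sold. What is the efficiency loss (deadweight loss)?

$37.52 million

Competitive equilibrium: 41.5 − 3.75Q = 8 + 2.7Q → Q* = 5.1938, P* = 22.0233.
With the tax, the buyer price exceeds the seller price by 22: (41.5 − 3.75Q) − (8 + 2.7Q) = 22 → Q' = 1.7829.
ΔQ = 5.1938 − 1.7829 = 3.4109; the wedge equals the tax, 22.
DWL = ½ × 3.4109 × 22 = $37.52 million.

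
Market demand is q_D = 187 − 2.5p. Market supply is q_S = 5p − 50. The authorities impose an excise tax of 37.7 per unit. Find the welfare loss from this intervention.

1184.41

In inverse form: demand p = 74.8 − 0.4q, supply p = 10 + 0.2q.
Competitive equilibrium: 74.8 − 0.4q = 10 + 0.2q → q* = 108, p* = 31.6.
With the tax, the buyer price exceeds the seller price by 37.7: (74.8 − 0.4q) − (10 + 0.2q) = 37.7 → q' = 45.1667.
Δq = 108 − 45.1667 = 62.8333; the wedge equals the tax, 37.7.
The triangle = ½ × 62.8333 × 37.7 = 1184.41.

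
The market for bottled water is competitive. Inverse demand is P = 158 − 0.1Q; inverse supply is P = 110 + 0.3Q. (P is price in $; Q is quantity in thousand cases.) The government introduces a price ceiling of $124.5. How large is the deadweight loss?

Competitive equilibrium: 158 − 0.1Q = 110 + 0.3Q → Q* = 120, P* = 146.
At the ceiling P = 124.5, quantity supplied = (124.5 − 110)/0.3 = 48.3333.
Willingness to pay at Q' = 48.3333: 158 − 0.1·48.3333 = 153.1667.
ΔQ = 120 − 48.3333 = 71.6667; wedge = 153.1667 − 124.5 = 28.6667.
DWL = ½ × 71.6667 × 28.6667 = $1027.22 thousand.

$1027.22 thousand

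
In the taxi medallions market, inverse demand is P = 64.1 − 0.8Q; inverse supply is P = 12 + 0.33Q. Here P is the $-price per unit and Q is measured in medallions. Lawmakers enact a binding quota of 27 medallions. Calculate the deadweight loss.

$206.25

Competitive equilibrium: 64.1 − 0.8Q = 12 + 0.33Q → Q* = 46.1062, P* = 27.215.
At Q = 27: demand price = 64.1 − 0.8·27 = 42.5; supply price = 12 + 0.33·27 = 20.91.
ΔQ = 46.1062 − 27 = 19.1062; wedge = 42.5 − 20.91 = 21.59.
DWL = ½ × 19.1062 × 21.59 = $206.25.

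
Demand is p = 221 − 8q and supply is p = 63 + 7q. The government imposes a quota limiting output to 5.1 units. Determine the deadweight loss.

Competitive equilibrium: 221 − 8q = 63 + 7q → q* = 10.5333, p* = 136.7333.
At q = 5.1: demand price = 221 − 8·5.1 = 180.2; supply price = 63 + 7·5.1 = 98.7.
Δq = 10.5333 − 5.1 = 5.4333; wedge = 180.2 − 98.7 = 81.5.
DWL = ½ × 5.4333 × 81.5 = 221.41.

221.41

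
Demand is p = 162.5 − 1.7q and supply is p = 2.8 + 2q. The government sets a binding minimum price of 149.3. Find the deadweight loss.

2318.01

Competitive equilibrium: 162.5 − 1.7q = 2.8 + 2q → q* = 43.16216, p* = 89.12432.
At the floor p = 149.3, quantity demanded = (162.5 − 149.3)/1.7 = 7.76471.
Sellers' marginal cost at q' = 7.76471: 2.8 + 2·7.76471 = 18.32942.
Δq = 43.16216 − 7.76471 = 35.39745; wedge = 149.3 − 18.32942 = 130.97058.
Welfare loss = ½ × 35.39745 × 130.97058 = 2318.01.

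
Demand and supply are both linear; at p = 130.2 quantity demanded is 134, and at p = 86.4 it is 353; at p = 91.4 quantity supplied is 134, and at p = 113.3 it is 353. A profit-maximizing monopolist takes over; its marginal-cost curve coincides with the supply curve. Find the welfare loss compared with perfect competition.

1664.27

Demand slope = (86.4 − 130.2)/(353 − 134) = −0.2, so p = 157 − 0.2q.
Supply slope = (113.3 − 91.4)/(353 − 134) = 0.1, so p = 78 + 0.1q.
Competitive equilibrium: 157 − 0.2q = 78 + 0.1q → q* = 263.3333, p* = 104.3333.
Marginal revenue: MR = 157 − 0.4q. Set MR = MC: 157 − 0.4q = 78 + 0.1q → q_m = 158.
Price p_m = 157 − 0.2·158 = 125.4; MC(q_m) = 78 + 0.1·158 = 93.8.
Competitive q* = 263.3333, so Δq = 105.3333; wedge = 125.4 − 93.8 = 31.6.
Deadweight loss = ½ × 105.3333 × 31.6 = 1664.27.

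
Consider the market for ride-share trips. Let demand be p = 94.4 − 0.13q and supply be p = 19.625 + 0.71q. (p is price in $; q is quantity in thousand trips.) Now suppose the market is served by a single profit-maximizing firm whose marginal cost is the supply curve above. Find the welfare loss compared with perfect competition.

Competitive equilibrium: 94.4 − 0.13q = 19.625 + 0.71q → q* = 89.0179, p* = 82.8277.
Marginal revenue: MR = 94.4 − 0.26q. Set MR = MC: 94.4 − 0.26q = 19.625 + 0.71q → q_m = 77.0876.
Price p_m = 94.4 − 0.13·77.0876 = 84.3786; MC(q_m) = 19.625 + 0.71·77.0876 = 74.3572.
Competitive q* = 89.0179, so Δq = 11.9303; wedge = 84.3786 − 74.3572 = 10.0214.
DWL = ½ × 11.9303 × 10.0214 = $59.78 thousand.

$59.78 thousand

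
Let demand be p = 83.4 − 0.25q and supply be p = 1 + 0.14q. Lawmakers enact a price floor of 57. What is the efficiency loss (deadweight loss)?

2177.90

Competitive equilibrium: 83.4 − 0.25q = 1 + 0.14q → q* = 211.2821, p* = 30.5795.
At the floor p = 57, quantity demanded = (83.4 − 57)/0.25 = 105.6.
Sellers' marginal cost at q' = 105.6: 1 + 0.14·105.6 = 15.784.
Δq = 211.2821 − 105.6 = 105.6821; wedge = 57 − 15.784 = 41.216.
Welfare loss = ½ × 105.6821 × 41.216 = 2177.90.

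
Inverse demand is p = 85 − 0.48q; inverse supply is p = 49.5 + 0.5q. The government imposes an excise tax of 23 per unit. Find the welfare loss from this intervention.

269.90

Competitive equilibrium: 85 − 0.48q = 49.5 + 0.5q → q* = 36.2245, p* = 67.6122.
With the tax, the buyer price exceeds the seller price by 23: (85 − 0.48q) − (49.5 + 0.5q) = 23 → q' = 12.7551.
Δq = 36.2245 − 12.7551 = 23.4694; the wedge equals the tax, 23.
DWL = ½ × 23.4694 × 23 = 269.90.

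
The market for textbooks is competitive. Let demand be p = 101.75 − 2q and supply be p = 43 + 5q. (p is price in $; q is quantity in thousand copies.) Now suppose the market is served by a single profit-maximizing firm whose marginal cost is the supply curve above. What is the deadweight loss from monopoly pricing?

$12.17 thousand

Competitive equilibrium: 101.75 − 2q = 43 + 5q → q* = 8.3929, p* = 84.9643.
Marginal revenue: MR = 101.75 − 4q. Set MR = MC: 101.75 − 4q = 43 + 5q → q_m = 6.5278.
Price p_m = 101.75 − 2·6.5278 = 88.6944; MC(q_m) = 43 + 5·6.5278 = 75.639.
Competitive q* = 8.3929, so Δq = 1.8651; wedge = 88.6944 − 75.639 = 13.0554.
The triangle = ½ × 1.8651 × 13.0554 = $12.17 thousand.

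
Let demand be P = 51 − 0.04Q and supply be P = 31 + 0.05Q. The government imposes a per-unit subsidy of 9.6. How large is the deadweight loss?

512

Competitive equilibrium: 51 − 0.04Q = 31 + 0.05Q → Q* = 222.2222, P* = 42.1111.
The subsidy lowers effective supply by 9.6: P = 21.4 + 0.05Q.
New quantity: 51 − 0.04Q = 21.4 + 0.05Q → Q' = 328.8889.
Overproduction ΔQ = 328.8889 − 222.2222 = 106.6667; wedge = subsidy = 9.6.
Welfare loss = ½ × 106.6667 × 9.6 = 512.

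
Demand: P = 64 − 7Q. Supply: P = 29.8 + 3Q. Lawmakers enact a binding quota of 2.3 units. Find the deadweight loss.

Competitive equilibrium: 64 − 7Q = 29.8 + 3Q → Q* = 3.42, P* = 40.06.
At Q = 2.3: demand price = 64 − 7·2.3 = 47.9; supply price = 29.8 + 3·2.3 = 36.7.
ΔQ = 3.42 − 2.3 = 1.12; wedge = 47.9 − 36.7 = 11.2.
The triangle = ½ × 1.12 × 11.2 = 6.272.

6.272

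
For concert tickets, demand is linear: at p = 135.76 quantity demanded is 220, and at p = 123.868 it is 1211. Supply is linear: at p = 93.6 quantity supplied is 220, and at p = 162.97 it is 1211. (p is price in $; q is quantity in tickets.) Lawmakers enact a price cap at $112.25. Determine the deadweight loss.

$2515.93

Demand slope = (123.868 − 135.76)/(1211 − 220) = −0.012, so p = 138.4 − 0.012q.
Supply slope = (162.97 − 93.6)/(1211 − 220) = 0.07, so p = 78.2 + 0.07q.
Competitive equilibrium: 138.4 − 0.012q = 78.2 + 0.07q → q* = 734.1463, p* = 129.5902.
At the ceiling p = 112.25, quantity supplied = (112.25 − 78.2)/0.07 = 486.4286.
Willingness to pay at q' = 486.4286: 138.4 − 0.012·486.4286 = 132.5629.
Δq = 734.1463 − 486.4286 = 247.7177; wedge = 132.5629 − 112.25 = 20.3129.
Deadweight loss = ½ × 247.7177 × 20.3129 = $2515.93.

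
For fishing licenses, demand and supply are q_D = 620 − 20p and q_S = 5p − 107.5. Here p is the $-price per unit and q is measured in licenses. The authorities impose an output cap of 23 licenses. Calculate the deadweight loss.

In inverse form: demand p = 31 − 0.05q, supply p = 21.5 + 0.2q.
Competitive equilibrium: 31 − 0.05q = 21.5 + 0.2q → q* = 38, p* = 29.1.
At q = 23: demand price = 31 − 0.05·23 = 29.85; supply price = 21.5 + 0.2·23 = 26.1.
Δq = 38 − 23 = 15; wedge = 29.85 − 26.1 = 3.75.
Welfare loss = ½ × 15 × 3.75 = $28.125.

$28.125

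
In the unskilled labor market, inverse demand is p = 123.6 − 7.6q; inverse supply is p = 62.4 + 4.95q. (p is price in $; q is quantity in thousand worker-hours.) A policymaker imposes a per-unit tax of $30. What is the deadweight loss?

$35.86 thousand

Competitive equilibrium: 123.6 − 7.6q = 62.4 + 4.95q → q* = 4.8765, p* = 86.5386.
With the tax, the buyer price exceeds the seller price by 30: (123.6 − 7.6q) − (62.4 + 4.95q) = 30 → q' = 2.4861.
Δq = 4.8765 − 2.4861 = 2.3904; the wedge equals the tax, 30.
Deadweight loss = ½ × 2.3904 × 30 = $35.86 thousand.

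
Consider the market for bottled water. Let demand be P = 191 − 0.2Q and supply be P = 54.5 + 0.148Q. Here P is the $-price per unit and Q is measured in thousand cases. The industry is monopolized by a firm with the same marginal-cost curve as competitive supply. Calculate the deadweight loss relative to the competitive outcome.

Competitive equilibrium: 191 − 0.2Q = 54.5 + 0.148Q → Q* = 392.2414, P* = 112.5517.
Marginal revenue: MR = 191 − 0.4Q. Set MR = MC: 191 − 0.4Q = 54.5 + 0.148Q → Q_m = 249.0876.
Price P_m = 191 − 0.2·249.0876 = 141.1825; MC(Q_m) = 54.5 + 0.148·249.0876 = 91.365.
Competitive Q* = 392.2414, so ΔQ = 143.1538; wedge = 141.1825 − 91.365 = 49.8175.
Welfare loss = ½ × 143.1538 × 49.8175 = $3565.78 thousand.

$3565.78 thousand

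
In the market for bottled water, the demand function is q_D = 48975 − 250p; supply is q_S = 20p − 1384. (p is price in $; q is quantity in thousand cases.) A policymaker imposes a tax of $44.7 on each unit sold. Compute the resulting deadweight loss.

$18500.83 thousand

In inverse form: demand p = 195.9 − 0.004q, supply p = 69.2 + 0.05q.
Competitive equilibrium: 195.9 − 0.004q = 69.2 + 0.05q → q* = 2346.2963, p* = 186.5148.
With the tax, the buyer price exceeds the seller price by 44.7: (195.9 − 0.004q) − (69.2 + 0.05q) = 44.7 → q' = 1518.5185.
Δq = 2346.2963 − 1518.5185 = 827.7778; the wedge equals the tax, 44.7.
The triangle = ½ × 827.7778 × 44.7 = $18500.83 thousand.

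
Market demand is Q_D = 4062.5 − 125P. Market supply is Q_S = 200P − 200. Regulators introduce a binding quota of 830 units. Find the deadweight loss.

In inverse form: demand P = 32.5 − 0.008Q, supply P = 1 + 0.005Q.
Competitive equilibrium: 32.5 − 0.008Q = 1 + 0.005Q → Q* = 2423.0769, P* = 13.1154.
At Q = 830: demand price = 32.5 − 0.008·830 = 25.86; supply price = 1 + 0.005·830 = 5.15.
ΔQ = 2423.0769 − 830 = 1593.0769; wedge = 25.86 − 5.15 = 20.71.
DWL = ½ × 1593.0769 × 20.71 = 16496.31.

16496.31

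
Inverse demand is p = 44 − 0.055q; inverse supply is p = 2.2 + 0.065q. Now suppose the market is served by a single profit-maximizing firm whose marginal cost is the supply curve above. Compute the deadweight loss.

719.10

Competitive equilibrium: 44 − 0.055q = 2.2 + 0.065q → q* = 348.33333, p* = 24.84167.
Marginal revenue: MR = 44 − 0.11q. Set MR = MC: 44 − 0.11q = 2.2 + 0.065q → q_m = 238.85714.
Price p_m = 44 − 0.055·238.85714 = 30.86286; MC(q_m) = 2.2 + 0.065·238.85714 = 17.72571.
Competitive q* = 348.33333, so Δq = 109.47619; wedge = 30.86286 − 17.72571 = 13.13715.
DWL = ½ × 109.47619 × 13.13715 = 719.10.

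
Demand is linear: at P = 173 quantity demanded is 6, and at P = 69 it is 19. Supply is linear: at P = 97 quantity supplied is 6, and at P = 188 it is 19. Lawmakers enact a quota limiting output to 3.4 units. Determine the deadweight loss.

440.83

Demand slope = (69 − 173)/(19 − 6) = −8, so P = 221 − 8Q.
Supply slope = (188 − 97)/(19 − 6) = 7, so P = 55 + 7Q.
Competitive equilibrium: 221 − 8Q = 55 + 7Q → Q* = 11.06667, P* = 132.46667.
At Q = 3.4: demand price = 221 − 8·3.4 = 193.8; supply price = 55 + 7·3.4 = 78.8.
ΔQ = 11.06667 − 3.4 = 7.66667; wedge = 193.8 − 78.8 = 115.
Deadweight loss = ½ × 7.66667 × 115 = 440.83.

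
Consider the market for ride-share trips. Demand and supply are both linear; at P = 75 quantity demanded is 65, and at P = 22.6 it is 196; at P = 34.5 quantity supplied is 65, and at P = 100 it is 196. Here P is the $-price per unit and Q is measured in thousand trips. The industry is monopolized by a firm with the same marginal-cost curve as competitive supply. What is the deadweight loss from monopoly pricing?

$515.50 thousand

Demand slope = (22.6 − 75)/(196 − 65) = −0.4, so P = 101 − 0.4Q.
Supply slope = (100 − 34.5)/(196 − 65) = 0.5, so P = 2 + 0.5Q.
Competitive equilibrium: 101 − 0.4Q = 2 + 0.5Q → Q* = 110, P* = 57.
Marginal revenue: MR = 101 − 0.8Q. Set MR = MC: 101 − 0.8Q = 2 + 0.5Q → Q_m = 76.1538.
Price P_m = 101 − 0.4·76.1538 = 70.5385; MC(Q_m) = 2 + 0.5·76.1538 = 40.0769.
Competitive Q* = 110, so ΔQ = 33.8462; wedge = 70.5385 − 40.0769 = 30.4616.
Welfare loss = ½ × 33.8462 × 30.4616 = $515.50 thousand.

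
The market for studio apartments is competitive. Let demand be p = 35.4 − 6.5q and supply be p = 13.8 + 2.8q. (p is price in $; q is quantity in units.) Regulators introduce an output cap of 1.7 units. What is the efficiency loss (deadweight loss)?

$1.80

Competitive equilibrium: 35.4 − 6.5q = 13.8 + 2.8q → q* = 2.3226, p* = 20.3032.
At q = 1.7: demand price = 35.4 − 6.5·1.7 = 24.35; supply price = 13.8 + 2.8·1.7 = 18.56.
Δq = 2.3226 − 1.7 = 0.6226; wedge = 24.35 − 18.56 = 5.79.
DWL = ½ × 0.6226 × 5.79 = $1.80.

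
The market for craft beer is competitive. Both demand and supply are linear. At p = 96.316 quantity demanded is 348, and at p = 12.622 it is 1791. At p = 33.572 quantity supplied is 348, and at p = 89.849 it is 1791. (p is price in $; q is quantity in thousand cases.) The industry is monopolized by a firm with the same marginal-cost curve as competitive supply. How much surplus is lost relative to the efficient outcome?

Demand slope = (12.622 − 96.316)/(1791 − 348) = −0.058, so p = 116.5 − 0.058q.
Supply slope = (89.849 − 33.572)/(1791 − 348) = 0.039, so p = 20 + 0.039q.
Competitive equilibrium: 116.5 − 0.058q = 20 + 0.039q → q* = 994.84536, p* = 58.79897.
Marginal revenue: MR = 116.5 − 0.116q. Set MR = MC: 116.5 − 0.116q = 20 + 0.039q → q_m = 622.58065.
Price p_m = 116.5 − 0.058·622.58065 = 80.39032; MC(q_m) = 20 + 0.039·622.58065 = 44.28065.
Competitive q* = 994.84536, so Δq = 372.26471; wedge = 80.39032 − 44.28065 = 36.10967.
The triangle = ½ × 372.26471 × 36.10967 = $6721.18 thousand.

$6721.18 thousand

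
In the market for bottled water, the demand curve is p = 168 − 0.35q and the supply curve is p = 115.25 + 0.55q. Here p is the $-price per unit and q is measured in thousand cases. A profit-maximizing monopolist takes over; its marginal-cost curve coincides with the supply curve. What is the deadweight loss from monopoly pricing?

$121.20 thousand

Competitive equilibrium: 168 − 0.35q = 115.25 + 0.55q → q* = 58.6111, p* = 147.4861.
Marginal revenue: MR = 168 − 0.7q. Set MR = MC: 168 − 0.7q = 115.25 + 0.55q → q_m = 42.2.
Price p_m = 168 − 0.35·42.2 = 153.23; MC(q_m) = 115.25 + 0.55·42.2 = 138.46.
Competitive q* = 58.6111, so Δq = 16.4111; wedge = 153.23 − 138.46 = 14.77.
DWL = ½ × 16.4111 × 14.77 = $121.20 thousand.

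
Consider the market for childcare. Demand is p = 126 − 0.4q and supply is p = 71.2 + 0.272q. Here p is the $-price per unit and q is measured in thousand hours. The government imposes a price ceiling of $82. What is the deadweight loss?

Competitive equilibrium: 126 − 0.4q = 71.2 + 0.272q → q* = 81.54762, p* = 93.38095.
At the ceiling p = 82, quantity supplied = (82 − 71.2)/0.272 = 39.70588.
Willingness to pay at q' = 39.70588: 126 − 0.4·39.70588 = 110.11765.
Δq = 81.54762 − 39.70588 = 41.84174; wedge = 110.11765 − 82 = 28.11765.
Welfare loss = ½ × 41.84174 × 28.11765 = $588.25 thousand.

$588.25 thousand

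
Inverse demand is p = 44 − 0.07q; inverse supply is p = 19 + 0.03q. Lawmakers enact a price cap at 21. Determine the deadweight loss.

1680.56

Competitive equilibrium: 44 − 0.07q = 19 + 0.03q → q* = 250, p* = 26.5.
At the ceiling p = 21, quantity supplied = (21 − 19)/0.03 = 66.66667.
Willingness to pay at q' = 66.66667: 44 − 0.07·66.66667 = 39.33333.
Δq = 250 − 66.66667 = 183.33333; wedge = 39.33333 − 21 = 18.33333.
Deadweight loss = ½ × 183.33333 × 18.33333 = 1680.56.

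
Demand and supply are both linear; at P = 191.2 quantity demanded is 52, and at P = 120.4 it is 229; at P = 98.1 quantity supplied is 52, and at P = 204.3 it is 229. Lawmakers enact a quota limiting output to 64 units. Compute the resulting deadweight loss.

Demand slope = (120.4 − 191.2)/(229 − 52) = −0.4, so P = 212 − 0.4Q.
Supply slope = (204.3 − 98.1)/(229 − 52) = 0.6, so P = 66.9 + 0.6Q.
Competitive equilibrium: 212 − 0.4Q = 66.9 + 0.6Q → Q* = 145.1, P* = 153.96.
At Q = 64: demand price = 212 − 0.4·64 = 186.4; supply price = 66.9 + 0.6·64 = 105.3.
ΔQ = 145.1 − 64 = 81.1; wedge = 186.4 − 105.3 = 81.1.
The triangle = ½ × 81.1 × 81.1 = 3288.605.

3288.605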